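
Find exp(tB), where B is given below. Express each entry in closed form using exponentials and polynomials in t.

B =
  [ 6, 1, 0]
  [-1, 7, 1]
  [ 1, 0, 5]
e^{tB} =
  [-t^2*exp(6*t)/2 + exp(6*t), t^2*exp(6*t)/2 + t*exp(6*t), t^2*exp(6*t)/2]
  [-t*exp(6*t), t*exp(6*t) + exp(6*t), t*exp(6*t)]
  [-t^2*exp(6*t)/2 + t*exp(6*t), t^2*exp(6*t)/2, t^2*exp(6*t)/2 - t*exp(6*t) + exp(6*t)]

Strategy: write B = P · J · P⁻¹ where J is a Jordan canonical form, so e^{tB} = P · e^{tJ} · P⁻¹, and e^{tJ} can be computed block-by-block.

B has Jordan form
J =
  [6, 1, 0]
  [0, 6, 1]
  [0, 0, 6]
(up to reordering of blocks).

Per-block formulas:
  For a 3×3 Jordan block J_3(6): exp(t · J_3(6)) = e^(6t)·(I + t·N + (t^2/2)·N^2), where N is the 3×3 nilpotent shift.

After assembling e^{tJ} and conjugating by P, we get:

e^{tB} =
  [-t^2*exp(6*t)/2 + exp(6*t), t^2*exp(6*t)/2 + t*exp(6*t), t^2*exp(6*t)/2]
  [-t*exp(6*t), t*exp(6*t) + exp(6*t), t*exp(6*t)]
  [-t^2*exp(6*t)/2 + t*exp(6*t), t^2*exp(6*t)/2, t^2*exp(6*t)/2 - t*exp(6*t) + exp(6*t)]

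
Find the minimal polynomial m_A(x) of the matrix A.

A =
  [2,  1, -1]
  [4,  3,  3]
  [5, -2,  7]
x^3 - 12*x^2 + 48*x - 64

The characteristic polynomial is χ_A(x) = (x - 4)^3, so the eigenvalues are known. The minimal polynomial is
  m_A(x) = Π_λ (x − λ)^{k_λ}
where k_λ is the size of the *largest* Jordan block for λ (equivalently, the smallest k with (A − λI)^k v = 0 for every generalised eigenvector v of λ).

  λ = 4: largest Jordan block has size 3, contributing (x − 4)^3

So m_A(x) = (x - 4)^3 = x^3 - 12*x^2 + 48*x - 64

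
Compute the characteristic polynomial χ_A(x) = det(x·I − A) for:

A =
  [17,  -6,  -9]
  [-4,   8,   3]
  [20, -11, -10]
x^3 - 15*x^2 + 75*x - 125

Expanding det(x·I − A) (e.g. by cofactor expansion or by noting that A is similar to its Jordan form J, which has the same characteristic polynomial as A) gives
  χ_A(x) = x^3 - 15*x^2 + 75*x - 125
which factors as (x - 5)^3. The eigenvalues (with algebraic multiplicities) are λ = 5 with multiplicity 3.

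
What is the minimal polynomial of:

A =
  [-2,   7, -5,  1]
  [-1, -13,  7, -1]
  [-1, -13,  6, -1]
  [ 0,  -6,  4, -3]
x^3 + 9*x^2 + 27*x + 27

The characteristic polynomial is χ_A(x) = (x + 3)^4, so the eigenvalues are known. The minimal polynomial is
  m_A(x) = Π_λ (x − λ)^{k_λ}
where k_λ is the size of the *largest* Jordan block for λ (equivalently, the smallest k with (A − λI)^k v = 0 for every generalised eigenvector v of λ).

  λ = -3: largest Jordan block has size 3, contributing (x + 3)^3

So m_A(x) = (x + 3)^3 = x^3 + 9*x^2 + 27*x + 27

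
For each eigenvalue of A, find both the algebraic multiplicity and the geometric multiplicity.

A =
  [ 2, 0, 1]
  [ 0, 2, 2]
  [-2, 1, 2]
λ = 2: alg = 3, geom = 1

Step 1 — factor the characteristic polynomial to read off the algebraic multiplicities:
  χ_A(x) = (x - 2)^3

Step 2 — compute geometric multiplicities via the rank-nullity identity g(λ) = n − rank(A − λI):
  rank(A − (2)·I) = 2, so dim ker(A − (2)·I) = n − 2 = 1

Summary:
  λ = 2: algebraic multiplicity = 3, geometric multiplicity = 1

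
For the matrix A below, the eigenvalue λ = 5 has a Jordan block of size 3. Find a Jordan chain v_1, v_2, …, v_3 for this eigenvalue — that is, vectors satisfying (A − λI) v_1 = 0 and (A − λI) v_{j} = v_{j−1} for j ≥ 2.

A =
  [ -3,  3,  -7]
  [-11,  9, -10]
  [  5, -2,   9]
A Jordan chain for λ = 5 of length 3:
v_1 = (-4, -6, 2)ᵀ
v_2 = (-8, -11, 5)ᵀ
v_3 = (1, 0, 0)ᵀ

Let N = A − (5)·I. We want v_3 with N^3 v_3 = 0 but N^2 v_3 ≠ 0; then v_{j-1} := N · v_j for j = 3, …, 2.

Pick v_3 = (1, 0, 0)ᵀ.
Then v_2 = N · v_3 = (-8, -11, 5)ᵀ.
Then v_1 = N · v_2 = (-4, -6, 2)ᵀ.

Sanity check: (A − (5)·I) v_1 = (0, 0, 0)ᵀ = 0. ✓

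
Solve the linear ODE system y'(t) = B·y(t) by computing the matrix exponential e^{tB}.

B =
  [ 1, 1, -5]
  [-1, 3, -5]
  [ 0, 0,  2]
e^{tB} =
  [-t*exp(2*t) + exp(2*t), t*exp(2*t), -5*t*exp(2*t)]
  [-t*exp(2*t), t*exp(2*t) + exp(2*t), -5*t*exp(2*t)]
  [0, 0, exp(2*t)]

Strategy: write B = P · J · P⁻¹ where J is a Jordan canonical form, so e^{tB} = P · e^{tJ} · P⁻¹, and e^{tJ} can be computed block-by-block.

B has Jordan form
J =
  [2, 1, 0]
  [0, 2, 0]
  [0, 0, 2]
(up to reordering of blocks).

Per-block formulas:
  For a 2×2 Jordan block J_2(2): exp(t · J_2(2)) = e^(2t)·(I + t·N), where N is the 2×2 nilpotent shift.
  For a 1×1 block at λ = 2: exp(t · [2]) = [e^(2t)].

After assembling e^{tJ} and conjugating by P, we get:

e^{tB} =
  [-t*exp(2*t) + exp(2*t), t*exp(2*t), -5*t*exp(2*t)]
  [-t*exp(2*t), t*exp(2*t) + exp(2*t), -5*t*exp(2*t)]
  [0, 0, exp(2*t)]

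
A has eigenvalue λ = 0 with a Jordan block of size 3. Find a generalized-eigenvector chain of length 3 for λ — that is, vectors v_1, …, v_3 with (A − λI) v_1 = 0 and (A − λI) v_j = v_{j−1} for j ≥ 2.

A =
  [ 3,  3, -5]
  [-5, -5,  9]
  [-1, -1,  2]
A Jordan chain for λ = 0 of length 3:
v_1 = (-1, 1, 0)ᵀ
v_2 = (3, -5, -1)ᵀ
v_3 = (1, 0, 0)ᵀ

Let N = A − (0)·I. We want v_3 with N^3 v_3 = 0 but N^2 v_3 ≠ 0; then v_{j-1} := N · v_j for j = 3, …, 2.

Pick v_3 = (1, 0, 0)ᵀ.
Then v_2 = N · v_3 = (3, -5, -1)ᵀ.
Then v_1 = N · v_2 = (-1, 1, 0)ᵀ.

Sanity check: (A − (0)·I) v_1 = (0, 0, 0)ᵀ = 0. ✓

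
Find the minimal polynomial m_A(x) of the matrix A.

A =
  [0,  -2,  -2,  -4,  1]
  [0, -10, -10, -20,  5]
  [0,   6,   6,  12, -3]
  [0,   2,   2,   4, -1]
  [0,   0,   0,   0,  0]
x^2

The characteristic polynomial is χ_A(x) = x^5, so the eigenvalues are known. The minimal polynomial is
  m_A(x) = Π_λ (x − λ)^{k_λ}
where k_λ is the size of the *largest* Jordan block for λ (equivalently, the smallest k with (A − λI)^k v = 0 for every generalised eigenvector v of λ).

  λ = 0: largest Jordan block has size 2, contributing (x − 0)^2

So m_A(x) = x^2 = x^2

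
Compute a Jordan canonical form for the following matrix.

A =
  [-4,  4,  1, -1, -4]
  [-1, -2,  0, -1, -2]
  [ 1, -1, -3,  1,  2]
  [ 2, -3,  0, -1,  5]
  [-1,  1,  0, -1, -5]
J_3(-3) ⊕ J_2(-3)

The characteristic polynomial is
  det(x·I − A) = x^5 + 15*x^4 + 90*x^3 + 270*x^2 + 405*x + 243 = (x + 3)^5

Eigenvalues and multiplicities (the geometric multiplicity of λ is n − rank(A − λI), which equals the number of Jordan blocks for λ):
  λ = -3: algebraic multiplicity = 5, geometric multiplicity = 2

Determining the block sizes for each eigenvalue:
  λ = -3: with am = 5 and gm = 2, the partition is not yet determined (e.g. several partitions of 5 into 2 parts exist). Let N = A − (-3)·I. Computing rank(N^1) = 3, rank(N^2) = 1, rank(N^3) = 0; the number of blocks of size ≥ j is rank(N^{j−1}) − rank(N^j), giving [2, 2, 1]. So we have 1 block(s) of size 3, 1 block(s) of size 2 → block sizes [3, 2]

Assembling the blocks gives a Jordan form
J =
  [-3,  1,  0,  0,  0]
  [ 0, -3,  1,  0,  0]
  [ 0,  0, -3,  0,  0]
  [ 0,  0,  0, -3,  1]
  [ 0,  0,  0,  0, -3]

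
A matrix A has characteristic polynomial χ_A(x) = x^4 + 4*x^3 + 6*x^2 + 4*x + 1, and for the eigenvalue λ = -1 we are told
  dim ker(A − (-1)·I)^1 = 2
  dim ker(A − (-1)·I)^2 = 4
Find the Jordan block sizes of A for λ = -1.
Block sizes for λ = -1: [2, 2]

From the dimensions of kernels of powers, the number of Jordan blocks of size at least j is d_j − d_{j−1} where d_j = dim ker(N^j) (with d_0 = 0). Computing the differences gives [2, 2].
The number of blocks of size exactly k is (#blocks of size ≥ k) − (#blocks of size ≥ k + 1), so the partition is: 2 block(s) of size 2.
In nonincreasing order the block sizes are [2, 2].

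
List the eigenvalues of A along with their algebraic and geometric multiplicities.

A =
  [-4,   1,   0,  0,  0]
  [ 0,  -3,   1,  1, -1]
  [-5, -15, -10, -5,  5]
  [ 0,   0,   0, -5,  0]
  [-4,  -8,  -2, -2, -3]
λ = -5: alg = 5, geom = 3

Step 1 — factor the characteristic polynomial to read off the algebraic multiplicities:
  χ_A(x) = (x + 5)^5

Step 2 — compute geometric multiplicities via the rank-nullity identity g(λ) = n − rank(A − λI):
  rank(A − (-5)·I) = 2, so dim ker(A − (-5)·I) = n − 2 = 3

Summary:
  λ = -5: algebraic multiplicity = 5, geometric multiplicity = 3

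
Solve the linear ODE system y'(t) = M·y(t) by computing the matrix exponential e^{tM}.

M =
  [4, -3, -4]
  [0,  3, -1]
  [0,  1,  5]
e^{tM} =
  [exp(4*t), -t^2*exp(4*t)/2 - 3*t*exp(4*t), -t^2*exp(4*t)/2 - 4*t*exp(4*t)]
  [0, -t*exp(4*t) + exp(4*t), -t*exp(4*t)]
  [0, t*exp(4*t), t*exp(4*t) + exp(4*t)]

Strategy: write M = P · J · P⁻¹ where J is a Jordan canonical form, so e^{tM} = P · e^{tJ} · P⁻¹, and e^{tJ} can be computed block-by-block.

M has Jordan form
J =
  [4, 1, 0]
  [0, 4, 1]
  [0, 0, 4]
(up to reordering of blocks).

Per-block formulas:
  For a 3×3 Jordan block J_3(4): exp(t · J_3(4)) = e^(4t)·(I + t·N + (t^2/2)·N^2), where N is the 3×3 nilpotent shift.

After assembling e^{tJ} and conjugating by P, we get:

e^{tM} =
  [exp(4*t), -t^2*exp(4*t)/2 - 3*t*exp(4*t), -t^2*exp(4*t)/2 - 4*t*exp(4*t)]
  [0, -t*exp(4*t) + exp(4*t), -t*exp(4*t)]
  [0, t*exp(4*t), t*exp(4*t) + exp(4*t)]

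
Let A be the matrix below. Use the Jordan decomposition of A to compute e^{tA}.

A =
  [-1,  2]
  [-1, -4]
e^{tA} =
  [2*exp(-2*t) - exp(-3*t), 2*exp(-2*t) - 2*exp(-3*t)]
  [-exp(-2*t) + exp(-3*t), -exp(-2*t) + 2*exp(-3*t)]

Strategy: write A = P · J · P⁻¹ where J is a Jordan canonical form, so e^{tA} = P · e^{tJ} · P⁻¹, and e^{tJ} can be computed block-by-block.

A has Jordan form
J =
  [-3,  0]
  [ 0, -2]
(up to reordering of blocks).

Per-block formulas:
  For a 1×1 block at λ = -2: exp(t · [-2]) = [e^(-2t)].
  For a 1×1 block at λ = -3: exp(t · [-3]) = [e^(-3t)].

After assembling e^{tJ} and conjugating by P, we get:

e^{tA} =
  [2*exp(-2*t) - exp(-3*t), 2*exp(-2*t) - 2*exp(-3*t)]
  [-exp(-2*t) + exp(-3*t), -exp(-2*t) + 2*exp(-3*t)]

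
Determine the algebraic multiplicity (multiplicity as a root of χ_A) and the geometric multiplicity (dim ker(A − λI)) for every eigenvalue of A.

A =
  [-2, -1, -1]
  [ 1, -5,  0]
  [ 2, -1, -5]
λ = -4: alg = 3, geom = 1

Step 1 — factor the characteristic polynomial to read off the algebraic multiplicities:
  χ_A(x) = (x + 4)^3

Step 2 — compute geometric multiplicities via the rank-nullity identity g(λ) = n − rank(A − λI):
  rank(A − (-4)·I) = 2, so dim ker(A − (-4)·I) = n − 2 = 1

Summary:
  λ = -4: algebraic multiplicity = 3, geometric multiplicity = 1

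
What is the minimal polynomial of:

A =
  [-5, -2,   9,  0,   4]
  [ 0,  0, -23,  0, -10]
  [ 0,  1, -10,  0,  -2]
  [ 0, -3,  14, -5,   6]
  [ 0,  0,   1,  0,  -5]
x^3 + 15*x^2 + 75*x + 125

The characteristic polynomial is χ_A(x) = (x + 5)^5, so the eigenvalues are known. The minimal polynomial is
  m_A(x) = Π_λ (x − λ)^{k_λ}
where k_λ is the size of the *largest* Jordan block for λ (equivalently, the smallest k with (A − λI)^k v = 0 for every generalised eigenvector v of λ).

  λ = -5: largest Jordan block has size 3, contributing (x + 5)^3

So m_A(x) = (x + 5)^3 = x^3 + 15*x^2 + 75*x + 125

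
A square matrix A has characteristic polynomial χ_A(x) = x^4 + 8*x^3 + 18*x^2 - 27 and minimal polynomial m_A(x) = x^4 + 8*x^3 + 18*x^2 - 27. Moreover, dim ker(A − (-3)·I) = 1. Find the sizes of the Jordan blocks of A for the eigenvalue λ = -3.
Block sizes for λ = -3: [3]

Step 1 — from the characteristic polynomial, algebraic multiplicity of λ = -3 is 3. From dim ker(A − (-3)·I) = 1, there are exactly 1 Jordan blocks for λ = -3.
Step 2 — from the minimal polynomial, the factor (x + 3)^3 tells us the largest block for λ = -3 has size 3.
Step 3 — with total size 3, 1 blocks, and largest block 3, the block sizes (in nonincreasing order) are [3].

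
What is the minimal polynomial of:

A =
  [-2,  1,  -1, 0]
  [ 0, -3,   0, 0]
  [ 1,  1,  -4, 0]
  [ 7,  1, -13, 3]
x^3 + 3*x^2 - 9*x - 27

The characteristic polynomial is χ_A(x) = (x - 3)*(x + 3)^3, so the eigenvalues are known. The minimal polynomial is
  m_A(x) = Π_λ (x − λ)^{k_λ}
where k_λ is the size of the *largest* Jordan block for λ (equivalently, the smallest k with (A − λI)^k v = 0 for every generalised eigenvector v of λ).

  λ = -3: largest Jordan block has size 2, contributing (x + 3)^2
  λ = 3: largest Jordan block has size 1, contributing (x − 3)

So m_A(x) = (x - 3)*(x + 3)^2 = x^3 + 3*x^2 - 9*x - 27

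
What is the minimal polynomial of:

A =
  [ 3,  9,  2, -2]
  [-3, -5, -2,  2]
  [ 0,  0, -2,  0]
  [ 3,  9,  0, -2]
x^3 + 4*x^2 + 4*x

The characteristic polynomial is χ_A(x) = x*(x + 2)^3, so the eigenvalues are known. The minimal polynomial is
  m_A(x) = Π_λ (x − λ)^{k_λ}
where k_λ is the size of the *largest* Jordan block for λ (equivalently, the smallest k with (A − λI)^k v = 0 for every generalised eigenvector v of λ).

  λ = -2: largest Jordan block has size 2, contributing (x + 2)^2
  λ = 0: largest Jordan block has size 1, contributing (x − 0)

So m_A(x) = x*(x + 2)^2 = x^3 + 4*x^2 + 4*x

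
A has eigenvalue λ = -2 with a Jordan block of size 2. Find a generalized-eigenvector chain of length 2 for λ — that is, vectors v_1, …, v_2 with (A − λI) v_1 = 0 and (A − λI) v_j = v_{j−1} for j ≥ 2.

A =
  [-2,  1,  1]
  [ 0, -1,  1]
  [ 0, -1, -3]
A Jordan chain for λ = -2 of length 2:
v_1 = (1, 1, -1)ᵀ
v_2 = (0, 1, 0)ᵀ

Let N = A − (-2)·I. We want v_2 with N^2 v_2 = 0 but N^1 v_2 ≠ 0; then v_{j-1} := N · v_j for j = 2, …, 2.

Pick v_2 = (0, 1, 0)ᵀ.
Then v_1 = N · v_2 = (1, 1, -1)ᵀ.

Sanity check: (A − (-2)·I) v_1 = (0, 0, 0)ᵀ = 0. ✓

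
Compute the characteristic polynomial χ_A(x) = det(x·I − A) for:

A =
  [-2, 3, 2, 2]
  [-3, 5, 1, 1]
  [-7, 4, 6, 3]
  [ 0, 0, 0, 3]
x^4 - 12*x^3 + 54*x^2 - 108*x + 81

Expanding det(x·I − A) (e.g. by cofactor expansion or by noting that A is similar to its Jordan form J, which has the same characteristic polynomial as A) gives
  χ_A(x) = x^4 - 12*x^3 + 54*x^2 - 108*x + 81
which factors as (x - 3)^4. The eigenvalues (with algebraic multiplicities) are λ = 3 with multiplicity 4.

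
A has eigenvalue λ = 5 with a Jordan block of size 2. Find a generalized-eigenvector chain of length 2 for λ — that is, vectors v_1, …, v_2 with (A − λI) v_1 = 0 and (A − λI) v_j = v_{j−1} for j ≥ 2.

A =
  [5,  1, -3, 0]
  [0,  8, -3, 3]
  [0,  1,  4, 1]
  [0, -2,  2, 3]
A Jordan chain for λ = 5 of length 2:
v_1 = (1, 3, 1, -2)ᵀ
v_2 = (0, 1, 0, 0)ᵀ

Let N = A − (5)·I. We want v_2 with N^2 v_2 = 0 but N^1 v_2 ≠ 0; then v_{j-1} := N · v_j for j = 2, …, 2.

Pick v_2 = (0, 1, 0, 0)ᵀ.
Then v_1 = N · v_2 = (1, 3, 1, -2)ᵀ.

Sanity check: (A − (5)·I) v_1 = (0, 0, 0, 0)ᵀ = 0. ✓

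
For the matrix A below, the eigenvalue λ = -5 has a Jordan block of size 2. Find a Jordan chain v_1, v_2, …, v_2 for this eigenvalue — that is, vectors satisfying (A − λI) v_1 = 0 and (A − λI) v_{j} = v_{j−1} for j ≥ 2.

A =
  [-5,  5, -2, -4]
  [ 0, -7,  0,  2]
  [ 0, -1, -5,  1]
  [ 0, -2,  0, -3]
A Jordan chain for λ = -5 of length 2:
v_1 = (5, -2, -1, -2)ᵀ
v_2 = (0, 1, 0, 0)ᵀ

Let N = A − (-5)·I. We want v_2 with N^2 v_2 = 0 but N^1 v_2 ≠ 0; then v_{j-1} := N · v_j for j = 2, …, 2.

Pick v_2 = (0, 1, 0, 0)ᵀ.
Then v_1 = N · v_2 = (5, -2, -1, -2)ᵀ.

Sanity check: (A − (-5)·I) v_1 = (0, 0, 0, 0)ᵀ = 0. ✓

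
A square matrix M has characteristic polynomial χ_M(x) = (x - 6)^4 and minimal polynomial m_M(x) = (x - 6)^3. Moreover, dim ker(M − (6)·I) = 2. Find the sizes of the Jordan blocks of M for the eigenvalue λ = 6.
Block sizes for λ = 6: [3, 1]

Step 1 — from the characteristic polynomial, algebraic multiplicity of λ = 6 is 4. From dim ker(M − (6)·I) = 2, there are exactly 2 Jordan blocks for λ = 6.
Step 2 — from the minimal polynomial, the factor (x − 6)^3 tells us the largest block for λ = 6 has size 3.
Step 3 — with total size 4, 2 blocks, and largest block 3, the block sizes (in nonincreasing order) are [3, 1].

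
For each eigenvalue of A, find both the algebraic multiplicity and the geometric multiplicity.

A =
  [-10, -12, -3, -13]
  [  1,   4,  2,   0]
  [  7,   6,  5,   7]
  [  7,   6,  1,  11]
λ = -2: alg = 1, geom = 1; λ = 4: alg = 3, geom = 1

Step 1 — factor the characteristic polynomial to read off the algebraic multiplicities:
  χ_A(x) = (x - 4)^3*(x + 2)

Step 2 — compute geometric multiplicities via the rank-nullity identity g(λ) = n − rank(A − λI):
  rank(A − (-2)·I) = 3, so dim ker(A − (-2)·I) = n − 3 = 1
  rank(A − (4)·I) = 3, so dim ker(A − (4)·I) = n − 3 = 1

Summary:
  λ = -2: algebraic multiplicity = 1, geometric multiplicity = 1
  λ = 4: algebraic multiplicity = 3, geometric multiplicity = 1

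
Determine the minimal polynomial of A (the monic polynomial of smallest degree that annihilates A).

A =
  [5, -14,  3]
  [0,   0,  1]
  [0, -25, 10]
x^3 - 15*x^2 + 75*x - 125

The characteristic polynomial is χ_A(x) = (x - 5)^3, so the eigenvalues are known. The minimal polynomial is
  m_A(x) = Π_λ (x − λ)^{k_λ}
where k_λ is the size of the *largest* Jordan block for λ (equivalently, the smallest k with (A − λI)^k v = 0 for every generalised eigenvector v of λ).

  λ = 5: largest Jordan block has size 3, contributing (x − 5)^3

So m_A(x) = (x - 5)^3 = x^3 - 15*x^2 + 75*x - 125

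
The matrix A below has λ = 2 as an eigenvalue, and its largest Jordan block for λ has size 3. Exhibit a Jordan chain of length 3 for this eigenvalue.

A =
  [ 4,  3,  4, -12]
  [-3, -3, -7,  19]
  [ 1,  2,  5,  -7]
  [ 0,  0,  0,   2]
A Jordan chain for λ = 2 of length 3:
v_1 = (-1, 2, -1, 0)ᵀ
v_2 = (2, -3, 1, 0)ᵀ
v_3 = (1, 0, 0, 0)ᵀ

Let N = A − (2)·I. We want v_3 with N^3 v_3 = 0 but N^2 v_3 ≠ 0; then v_{j-1} := N · v_j for j = 3, …, 2.

Pick v_3 = (1, 0, 0, 0)ᵀ.
Then v_2 = N · v_3 = (2, -3, 1, 0)ᵀ.
Then v_1 = N · v_2 = (-1, 2, -1, 0)ᵀ.

Sanity check: (A − (2)·I) v_1 = (0, 0, 0, 0)ᵀ = 0. ✓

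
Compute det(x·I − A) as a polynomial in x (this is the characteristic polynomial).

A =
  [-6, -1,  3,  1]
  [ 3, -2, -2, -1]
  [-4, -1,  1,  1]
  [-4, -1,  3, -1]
x^4 + 8*x^3 + 24*x^2 + 32*x + 16

Expanding det(x·I − A) (e.g. by cofactor expansion or by noting that A is similar to its Jordan form J, which has the same characteristic polynomial as A) gives
  χ_A(x) = x^4 + 8*x^3 + 24*x^2 + 32*x + 16
which factors as (x + 2)^4. The eigenvalues (with algebraic multiplicities) are λ = -2 with multiplicity 4.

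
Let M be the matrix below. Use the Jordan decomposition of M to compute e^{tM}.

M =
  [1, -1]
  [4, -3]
e^{tM} =
  [2*t*exp(-t) + exp(-t), -t*exp(-t)]
  [4*t*exp(-t), -2*t*exp(-t) + exp(-t)]

Strategy: write M = P · J · P⁻¹ where J is a Jordan canonical form, so e^{tM} = P · e^{tJ} · P⁻¹, and e^{tJ} can be computed block-by-block.

M has Jordan form
J =
  [-1,  1]
  [ 0, -1]
(up to reordering of blocks).

Per-block formulas:
  For a 2×2 Jordan block J_2(-1): exp(t · J_2(-1)) = e^(-1t)·(I + t·N), where N is the 2×2 nilpotent shift.

After assembling e^{tJ} and conjugating by P, we get:

e^{tM} =
  [2*t*exp(-t) + exp(-t), -t*exp(-t)]
  [4*t*exp(-t), -2*t*exp(-t) + exp(-t)]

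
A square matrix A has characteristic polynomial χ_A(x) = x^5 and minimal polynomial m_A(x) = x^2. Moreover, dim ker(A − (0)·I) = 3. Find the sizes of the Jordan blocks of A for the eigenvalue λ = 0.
Block sizes for λ = 0: [2, 2, 1]

Step 1 — from the characteristic polynomial, algebraic multiplicity of λ = 0 is 5. From dim ker(A − (0)·I) = 3, there are exactly 3 Jordan blocks for λ = 0.
Step 2 — from the minimal polynomial, the factor (x − 0)^2 tells us the largest block for λ = 0 has size 2.
Step 3 — with total size 5, 3 blocks, and largest block 2, the block sizes (in nonincreasing order) are [2, 2, 1].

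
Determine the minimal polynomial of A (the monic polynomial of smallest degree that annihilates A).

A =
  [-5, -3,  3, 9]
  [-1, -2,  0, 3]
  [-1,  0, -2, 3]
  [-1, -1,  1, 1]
x^2 + 4*x + 4

The characteristic polynomial is χ_A(x) = (x + 2)^4, so the eigenvalues are known. The minimal polynomial is
  m_A(x) = Π_λ (x − λ)^{k_λ}
where k_λ is the size of the *largest* Jordan block for λ (equivalently, the smallest k with (A − λI)^k v = 0 for every generalised eigenvector v of λ).

  λ = -2: largest Jordan block has size 2, contributing (x + 2)^2

So m_A(x) = (x + 2)^2 = x^2 + 4*x + 4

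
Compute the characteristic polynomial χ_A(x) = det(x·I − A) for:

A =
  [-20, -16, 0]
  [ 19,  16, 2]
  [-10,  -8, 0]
x^3 + 4*x^2

Expanding det(x·I − A) (e.g. by cofactor expansion or by noting that A is similar to its Jordan form J, which has the same characteristic polynomial as A) gives
  χ_A(x) = x^3 + 4*x^2
which factors as x^2*(x + 4). The eigenvalues (with algebraic multiplicities) are λ = -4 with multiplicity 1, λ = 0 with multiplicity 2.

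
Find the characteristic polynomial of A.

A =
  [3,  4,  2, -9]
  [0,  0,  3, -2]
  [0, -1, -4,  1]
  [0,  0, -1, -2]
x^4 + 3*x^3 - 6*x^2 - 28*x - 24

Expanding det(x·I − A) (e.g. by cofactor expansion or by noting that A is similar to its Jordan form J, which has the same characteristic polynomial as A) gives
  χ_A(x) = x^4 + 3*x^3 - 6*x^2 - 28*x - 24
which factors as (x - 3)*(x + 2)^3. The eigenvalues (with algebraic multiplicities) are λ = -2 with multiplicity 3, λ = 3 with multiplicity 1.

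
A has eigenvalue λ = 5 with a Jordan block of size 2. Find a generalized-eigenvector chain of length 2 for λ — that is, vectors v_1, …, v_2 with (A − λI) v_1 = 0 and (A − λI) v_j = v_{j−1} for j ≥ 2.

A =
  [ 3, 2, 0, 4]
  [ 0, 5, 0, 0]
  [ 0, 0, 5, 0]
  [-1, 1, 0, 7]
A Jordan chain for λ = 5 of length 2:
v_1 = (-2, 0, 0, -1)ᵀ
v_2 = (1, 0, 0, 0)ᵀ

Let N = A − (5)·I. We want v_2 with N^2 v_2 = 0 but N^1 v_2 ≠ 0; then v_{j-1} := N · v_j for j = 2, …, 2.

Pick v_2 = (1, 0, 0, 0)ᵀ.
Then v_1 = N · v_2 = (-2, 0, 0, -1)ᵀ.

Sanity check: (A − (5)·I) v_1 = (0, 0, 0, 0)ᵀ = 0. ✓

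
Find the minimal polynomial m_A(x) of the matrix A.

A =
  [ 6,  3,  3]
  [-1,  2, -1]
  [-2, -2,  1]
x^2 - 6*x + 9

The characteristic polynomial is χ_A(x) = (x - 3)^3, so the eigenvalues are known. The minimal polynomial is
  m_A(x) = Π_λ (x − λ)^{k_λ}
where k_λ is the size of the *largest* Jordan block for λ (equivalently, the smallest k with (A − λI)^k v = 0 for every generalised eigenvector v of λ).

  λ = 3: largest Jordan block has size 2, contributing (x − 3)^2

So m_A(x) = (x - 3)^2 = x^2 - 6*x + 9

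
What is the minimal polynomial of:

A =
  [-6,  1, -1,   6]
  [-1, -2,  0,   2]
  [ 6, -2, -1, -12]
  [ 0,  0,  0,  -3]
x^3 + 9*x^2 + 27*x + 27

The characteristic polynomial is χ_A(x) = (x + 3)^4, so the eigenvalues are known. The minimal polynomial is
  m_A(x) = Π_λ (x − λ)^{k_λ}
where k_λ is the size of the *largest* Jordan block for λ (equivalently, the smallest k with (A − λI)^k v = 0 for every generalised eigenvector v of λ).

  λ = -3: largest Jordan block has size 3, contributing (x + 3)^3

So m_A(x) = (x + 3)^3 = x^3 + 9*x^2 + 27*x + 27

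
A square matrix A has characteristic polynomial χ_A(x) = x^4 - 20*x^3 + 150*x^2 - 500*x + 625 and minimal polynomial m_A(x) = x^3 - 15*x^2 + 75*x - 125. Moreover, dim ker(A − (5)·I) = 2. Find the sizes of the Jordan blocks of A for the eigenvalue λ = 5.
Block sizes for λ = 5: [3, 1]

Step 1 — from the characteristic polynomial, algebraic multiplicity of λ = 5 is 4. From dim ker(A − (5)·I) = 2, there are exactly 2 Jordan blocks for λ = 5.
Step 2 — from the minimal polynomial, the factor (x − 5)^3 tells us the largest block for λ = 5 has size 3.
Step 3 — with total size 4, 2 blocks, and largest block 3, the block sizes (in nonincreasing order) are [3, 1].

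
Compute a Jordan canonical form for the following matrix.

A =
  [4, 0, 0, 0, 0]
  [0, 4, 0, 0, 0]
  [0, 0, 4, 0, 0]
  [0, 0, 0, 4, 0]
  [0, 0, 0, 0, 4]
J_1(4) ⊕ J_1(4) ⊕ J_1(4) ⊕ J_1(4) ⊕ J_1(4)

The characteristic polynomial is
  det(x·I − A) = x^5 - 20*x^4 + 160*x^3 - 640*x^2 + 1280*x - 1024 = (x - 4)^5

Eigenvalues and multiplicities (the geometric multiplicity of λ is n − rank(A − λI), which equals the number of Jordan blocks for λ):
  λ = 4: algebraic multiplicity = 5, geometric multiplicity = 5

Determining the block sizes for each eigenvalue:
  λ = 4: gm = am = 5, so every block has size 1 → block sizes [1, 1, 1, 1, 1]

Assembling the blocks gives a Jordan form
J =
  [4, 0, 0, 0, 0]
  [0, 4, 0, 0, 0]
  [0, 0, 4, 0, 0]
  [0, 0, 0, 4, 0]
  [0, 0, 0, 0, 4]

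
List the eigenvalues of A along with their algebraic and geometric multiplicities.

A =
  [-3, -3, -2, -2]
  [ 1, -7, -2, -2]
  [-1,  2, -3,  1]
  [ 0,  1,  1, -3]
λ = -4: alg = 4, geom = 2

Step 1 — factor the characteristic polynomial to read off the algebraic multiplicities:
  χ_A(x) = (x + 4)^4

Step 2 — compute geometric multiplicities via the rank-nullity identity g(λ) = n − rank(A − λI):
  rank(A − (-4)·I) = 2, so dim ker(A − (-4)·I) = n − 2 = 2

Summary:
  λ = -4: algebraic multiplicity = 4, geometric multiplicity = 2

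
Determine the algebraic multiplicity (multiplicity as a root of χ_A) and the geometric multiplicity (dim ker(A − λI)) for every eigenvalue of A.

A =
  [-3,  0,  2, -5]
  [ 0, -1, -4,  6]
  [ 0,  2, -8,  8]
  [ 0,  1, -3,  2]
λ = -3: alg = 2, geom = 1; λ = -2: alg = 2, geom = 1

Step 1 — factor the characteristic polynomial to read off the algebraic multiplicities:
  χ_A(x) = (x + 2)^2*(x + 3)^2

Step 2 — compute geometric multiplicities via the rank-nullity identity g(λ) = n − rank(A − λI):
  rank(A − (-3)·I) = 3, so dim ker(A − (-3)·I) = n − 3 = 1
  rank(A − (-2)·I) = 3, so dim ker(A − (-2)·I) = n − 3 = 1

Summary:
  λ = -3: algebraic multiplicity = 2, geometric multiplicity = 1
  λ = -2: algebraic multiplicity = 2, geometric multiplicity = 1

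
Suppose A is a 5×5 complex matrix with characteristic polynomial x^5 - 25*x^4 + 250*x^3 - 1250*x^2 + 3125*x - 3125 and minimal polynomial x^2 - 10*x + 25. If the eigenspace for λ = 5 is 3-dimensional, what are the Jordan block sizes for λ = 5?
Block sizes for λ = 5: [2, 2, 1]

Step 1 — from the characteristic polynomial, algebraic multiplicity of λ = 5 is 5. From dim ker(A − (5)·I) = 3, there are exactly 3 Jordan blocks for λ = 5.
Step 2 — from the minimal polynomial, the factor (x − 5)^2 tells us the largest block for λ = 5 has size 2.
Step 3 — with total size 5, 3 blocks, and largest block 2, the block sizes (in nonincreasing order) are [2, 2, 1].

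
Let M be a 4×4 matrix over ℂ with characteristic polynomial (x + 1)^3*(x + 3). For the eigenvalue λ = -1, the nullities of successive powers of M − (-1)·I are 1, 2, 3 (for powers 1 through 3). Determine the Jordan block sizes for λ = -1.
Block sizes for λ = -1: [3]

From the dimensions of kernels of powers, the number of Jordan blocks of size at least j is d_j − d_{j−1} where d_j = dim ker(N^j) (with d_0 = 0). Computing the differences gives [1, 1, 1].
The number of blocks of size exactly k is (#blocks of size ≥ k) − (#blocks of size ≥ k + 1), so the partition is: 1 block(s) of size 3.
In nonincreasing order the block sizes are [3].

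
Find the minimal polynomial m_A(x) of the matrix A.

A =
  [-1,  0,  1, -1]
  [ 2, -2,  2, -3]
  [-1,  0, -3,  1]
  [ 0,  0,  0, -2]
x^2 + 4*x + 4

The characteristic polynomial is χ_A(x) = (x + 2)^4, so the eigenvalues are known. The minimal polynomial is
  m_A(x) = Π_λ (x − λ)^{k_λ}
where k_λ is the size of the *largest* Jordan block for λ (equivalently, the smallest k with (A − λI)^k v = 0 for every generalised eigenvector v of λ).

  λ = -2: largest Jordan block has size 2, contributing (x + 2)^2

So m_A(x) = (x + 2)^2 = x^2 + 4*x + 4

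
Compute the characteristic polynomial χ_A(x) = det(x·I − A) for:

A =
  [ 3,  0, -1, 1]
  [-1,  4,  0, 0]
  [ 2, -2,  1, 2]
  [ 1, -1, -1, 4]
x^4 - 12*x^3 + 54*x^2 - 108*x + 81

Expanding det(x·I − A) (e.g. by cofactor expansion or by noting that A is similar to its Jordan form J, which has the same characteristic polynomial as A) gives
  χ_A(x) = x^4 - 12*x^3 + 54*x^2 - 108*x + 81
which factors as (x - 3)^4. The eigenvalues (with algebraic multiplicities) are λ = 3 with multiplicity 4.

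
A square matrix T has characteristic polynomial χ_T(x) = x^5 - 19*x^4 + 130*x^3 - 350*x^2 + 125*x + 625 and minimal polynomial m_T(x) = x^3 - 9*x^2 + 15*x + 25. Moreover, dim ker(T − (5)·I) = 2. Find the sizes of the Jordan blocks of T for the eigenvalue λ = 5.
Block sizes for λ = 5: [2, 2]

Step 1 — from the characteristic polynomial, algebraic multiplicity of λ = 5 is 4. From dim ker(T − (5)·I) = 2, there are exactly 2 Jordan blocks for λ = 5.
Step 2 — from the minimal polynomial, the factor (x − 5)^2 tells us the largest block for λ = 5 has size 2.
Step 3 — with total size 4, 2 blocks, and largest block 2, the block sizes (in nonincreasing order) are [2, 2].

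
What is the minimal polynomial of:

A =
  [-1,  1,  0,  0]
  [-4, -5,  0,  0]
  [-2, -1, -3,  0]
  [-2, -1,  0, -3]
x^2 + 6*x + 9

The characteristic polynomial is χ_A(x) = (x + 3)^4, so the eigenvalues are known. The minimal polynomial is
  m_A(x) = Π_λ (x − λ)^{k_λ}
where k_λ is the size of the *largest* Jordan block for λ (equivalently, the smallest k with (A − λI)^k v = 0 for every generalised eigenvector v of λ).

  λ = -3: largest Jordan block has size 2, contributing (x + 3)^2

So m_A(x) = (x + 3)^2 = x^2 + 6*x + 9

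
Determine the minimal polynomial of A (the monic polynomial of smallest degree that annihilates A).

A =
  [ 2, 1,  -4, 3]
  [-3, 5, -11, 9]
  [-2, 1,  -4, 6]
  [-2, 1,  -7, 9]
x^3 - 9*x^2 + 27*x - 27

The characteristic polynomial is χ_A(x) = (x - 3)^4, so the eigenvalues are known. The minimal polynomial is
  m_A(x) = Π_λ (x − λ)^{k_λ}
where k_λ is the size of the *largest* Jordan block for λ (equivalently, the smallest k with (A − λI)^k v = 0 for every generalised eigenvector v of λ).

  λ = 3: largest Jordan block has size 3, contributing (x − 3)^3

So m_A(x) = (x - 3)^3 = x^3 - 9*x^2 + 27*x - 27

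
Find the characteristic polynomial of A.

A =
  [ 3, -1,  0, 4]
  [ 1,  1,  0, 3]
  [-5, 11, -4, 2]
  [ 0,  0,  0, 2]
x^4 - 2*x^3 - 12*x^2 + 40*x - 32

Expanding det(x·I − A) (e.g. by cofactor expansion or by noting that A is similar to its Jordan form J, which has the same characteristic polynomial as A) gives
  χ_A(x) = x^4 - 2*x^3 - 12*x^2 + 40*x - 32
which factors as (x - 2)^3*(x + 4). The eigenvalues (with algebraic multiplicities) are λ = -4 with multiplicity 1, λ = 2 with multiplicity 3.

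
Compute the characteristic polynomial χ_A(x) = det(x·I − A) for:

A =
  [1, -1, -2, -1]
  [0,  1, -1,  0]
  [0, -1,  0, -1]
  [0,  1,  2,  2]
x^4 - 4*x^3 + 6*x^2 - 4*x + 1

Expanding det(x·I − A) (e.g. by cofactor expansion or by noting that A is similar to its Jordan form J, which has the same characteristic polynomial as A) gives
  χ_A(x) = x^4 - 4*x^3 + 6*x^2 - 4*x + 1
which factors as (x - 1)^4. The eigenvalues (with algebraic multiplicities) are λ = 1 with multiplicity 4.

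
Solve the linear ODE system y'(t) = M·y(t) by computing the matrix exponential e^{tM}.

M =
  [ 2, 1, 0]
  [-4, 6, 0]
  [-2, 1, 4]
e^{tM} =
  [-2*t*exp(4*t) + exp(4*t), t*exp(4*t), 0]
  [-4*t*exp(4*t), 2*t*exp(4*t) + exp(4*t), 0]
  [-2*t*exp(4*t), t*exp(4*t), exp(4*t)]

Strategy: write M = P · J · P⁻¹ where J is a Jordan canonical form, so e^{tM} = P · e^{tJ} · P⁻¹, and e^{tJ} can be computed block-by-block.

M has Jordan form
J =
  [4, 1, 0]
  [0, 4, 0]
  [0, 0, 4]
(up to reordering of blocks).

Per-block formulas:
  For a 1×1 block at λ = 4: exp(t · [4]) = [e^(4t)].
  For a 2×2 Jordan block J_2(4): exp(t · J_2(4)) = e^(4t)·(I + t·N), where N is the 2×2 nilpotent shift.

After assembling e^{tJ} and conjugating by P, we get:

e^{tM} =
  [-2*t*exp(4*t) + exp(4*t), t*exp(4*t), 0]
  [-4*t*exp(4*t), 2*t*exp(4*t) + exp(4*t), 0]
  [-2*t*exp(4*t), t*exp(4*t), exp(4*t)]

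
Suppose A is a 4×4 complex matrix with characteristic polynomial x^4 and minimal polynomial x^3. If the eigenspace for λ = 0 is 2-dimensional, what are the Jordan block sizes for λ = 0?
Block sizes for λ = 0: [3, 1]

Step 1 — from the characteristic polynomial, algebraic multiplicity of λ = 0 is 4. From dim ker(A − (0)·I) = 2, there are exactly 2 Jordan blocks for λ = 0.
Step 2 — from the minimal polynomial, the factor (x − 0)^3 tells us the largest block for λ = 0 has size 3.
Step 3 — with total size 4, 2 blocks, and largest block 3, the block sizes (in nonincreasing order) are [3, 1].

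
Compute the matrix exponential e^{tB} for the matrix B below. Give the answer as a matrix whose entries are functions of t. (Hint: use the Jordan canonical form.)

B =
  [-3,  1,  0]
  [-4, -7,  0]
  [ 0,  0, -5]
e^{tB} =
  [2*t*exp(-5*t) + exp(-5*t), t*exp(-5*t), 0]
  [-4*t*exp(-5*t), -2*t*exp(-5*t) + exp(-5*t), 0]
  [0, 0, exp(-5*t)]

Strategy: write B = P · J · P⁻¹ where J is a Jordan canonical form, so e^{tB} = P · e^{tJ} · P⁻¹, and e^{tJ} can be computed block-by-block.

B has Jordan form
J =
  [-5,  1,  0]
  [ 0, -5,  0]
  [ 0,  0, -5]
(up to reordering of blocks).

Per-block formulas:
  For a 1×1 block at λ = -5: exp(t · [-5]) = [e^(-5t)].
  For a 2×2 Jordan block J_2(-5): exp(t · J_2(-5)) = e^(-5t)·(I + t·N), where N is the 2×2 nilpotent shift.

After assembling e^{tJ} and conjugating by P, we get:

e^{tB} =
  [2*t*exp(-5*t) + exp(-5*t), t*exp(-5*t), 0]
  [-4*t*exp(-5*t), -2*t*exp(-5*t) + exp(-5*t), 0]
  [0, 0, exp(-5*t)]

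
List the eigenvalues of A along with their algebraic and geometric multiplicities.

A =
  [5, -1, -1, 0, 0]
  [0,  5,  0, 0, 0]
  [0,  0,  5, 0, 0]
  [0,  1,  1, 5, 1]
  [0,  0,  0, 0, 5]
λ = 5: alg = 5, geom = 3

Step 1 — factor the characteristic polynomial to read off the algebraic multiplicities:
  χ_A(x) = (x - 5)^5

Step 2 — compute geometric multiplicities via the rank-nullity identity g(λ) = n − rank(A − λI):
  rank(A − (5)·I) = 2, so dim ker(A − (5)·I) = n − 2 = 3

Summary:
  λ = 5: algebraic multiplicity = 5, geometric multiplicity = 3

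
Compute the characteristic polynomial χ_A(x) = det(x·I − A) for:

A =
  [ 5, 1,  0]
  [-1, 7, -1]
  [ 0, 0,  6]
x^3 - 18*x^2 + 108*x - 216

Expanding det(x·I − A) (e.g. by cofactor expansion or by noting that A is similar to its Jordan form J, which has the same characteristic polynomial as A) gives
  χ_A(x) = x^3 - 18*x^2 + 108*x - 216
which factors as (x - 6)^3. The eigenvalues (with algebraic multiplicities) are λ = 6 with multiplicity 3.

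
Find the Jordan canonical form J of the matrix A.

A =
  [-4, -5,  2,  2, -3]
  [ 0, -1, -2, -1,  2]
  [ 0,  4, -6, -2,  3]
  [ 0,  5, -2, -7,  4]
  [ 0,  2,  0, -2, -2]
J_3(-4) ⊕ J_2(-4)

The characteristic polynomial is
  det(x·I − A) = x^5 + 20*x^4 + 160*x^3 + 640*x^2 + 1280*x + 1024 = (x + 4)^5

Eigenvalues and multiplicities (the geometric multiplicity of λ is n − rank(A − λI), which equals the number of Jordan blocks for λ):
  λ = -4: algebraic multiplicity = 5, geometric multiplicity = 2

Determining the block sizes for each eigenvalue:
  λ = -4: with am = 5 and gm = 2, the partition is not yet determined (e.g. several partitions of 5 into 2 parts exist). Let N = A − (-4)·I. Computing rank(N^1) = 3, rank(N^2) = 1, rank(N^3) = 0; the number of blocks of size ≥ j is rank(N^{j−1}) − rank(N^j), giving [2, 2, 1]. So we have 1 block(s) of size 3, 1 block(s) of size 2 → block sizes [3, 2]

Assembling the blocks gives a Jordan form
J =
  [-4,  1,  0,  0,  0]
  [ 0, -4,  1,  0,  0]
  [ 0,  0, -4,  0,  0]
  [ 0,  0,  0, -4,  1]
  [ 0,  0,  0,  0, -4]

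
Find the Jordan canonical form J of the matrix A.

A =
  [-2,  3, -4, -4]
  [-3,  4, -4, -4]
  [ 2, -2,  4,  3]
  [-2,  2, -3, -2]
J_2(1) ⊕ J_2(1)

The characteristic polynomial is
  det(x·I − A) = x^4 - 4*x^3 + 6*x^2 - 4*x + 1 = (x - 1)^4

Eigenvalues and multiplicities (the geometric multiplicity of λ is n − rank(A − λI), which equals the number of Jordan blocks for λ):
  λ = 1: algebraic multiplicity = 4, geometric multiplicity = 2

Determining the block sizes for each eigenvalue:
  λ = 1: with am = 4 and gm = 2, the partition is not yet determined (e.g. several partitions of 4 into 2 parts exist). Let N = A − (1)·I. Computing rank(N^1) = 2, rank(N^2) = 0; the number of blocks of size ≥ j is rank(N^{j−1}) − rank(N^j), giving [2, 2]. So we have 2 block(s) of size 2 → block sizes [2, 2]

Assembling the blocks gives a Jordan form
J =
  [1, 1, 0, 0]
  [0, 1, 0, 0]
  [0, 0, 1, 1]
  [0, 0, 0, 1]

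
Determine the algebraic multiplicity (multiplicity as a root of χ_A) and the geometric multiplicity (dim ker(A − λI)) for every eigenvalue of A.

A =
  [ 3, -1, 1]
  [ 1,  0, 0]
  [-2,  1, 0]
λ = 1: alg = 3, geom = 1

Step 1 — factor the characteristic polynomial to read off the algebraic multiplicities:
  χ_A(x) = (x - 1)^3

Step 2 — compute geometric multiplicities via the rank-nullity identity g(λ) = n − rank(A − λI):
  rank(A − (1)·I) = 2, so dim ker(A − (1)·I) = n − 2 = 1

Summary:
  λ = 1: algebraic multiplicity = 3, geometric multiplicity = 1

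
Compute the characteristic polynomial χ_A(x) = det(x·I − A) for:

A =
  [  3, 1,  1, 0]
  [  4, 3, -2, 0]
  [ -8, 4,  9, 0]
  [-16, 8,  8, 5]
x^4 - 20*x^3 + 150*x^2 - 500*x + 625

Expanding det(x·I − A) (e.g. by cofactor expansion or by noting that A is similar to its Jordan form J, which has the same characteristic polynomial as A) gives
  χ_A(x) = x^4 - 20*x^3 + 150*x^2 - 500*x + 625
which factors as (x - 5)^4. The eigenvalues (with algebraic multiplicities) are λ = 5 with multiplicity 4.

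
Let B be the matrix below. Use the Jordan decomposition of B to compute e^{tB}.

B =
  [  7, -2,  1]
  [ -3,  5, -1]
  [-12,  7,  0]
e^{tB} =
  [3*t^2*exp(4*t)/2 + 3*t*exp(4*t) + exp(4*t), -t^2*exp(4*t)/2 - 2*t*exp(4*t), t^2*exp(4*t)/2 + t*exp(4*t)]
  [-3*t*exp(4*t), t*exp(4*t) + exp(4*t), -t*exp(4*t)]
  [-9*t^2*exp(4*t)/2 - 12*t*exp(4*t), 3*t^2*exp(4*t)/2 + 7*t*exp(4*t), -3*t^2*exp(4*t)/2 - 4*t*exp(4*t) + exp(4*t)]

Strategy: write B = P · J · P⁻¹ where J is a Jordan canonical form, so e^{tB} = P · e^{tJ} · P⁻¹, and e^{tJ} can be computed block-by-block.

B has Jordan form
J =
  [4, 1, 0]
  [0, 4, 1]
  [0, 0, 4]
(up to reordering of blocks).

Per-block formulas:
  For a 3×3 Jordan block J_3(4): exp(t · J_3(4)) = e^(4t)·(I + t·N + (t^2/2)·N^2), where N is the 3×3 nilpotent shift.

After assembling e^{tJ} and conjugating by P, we get:

e^{tB} =
  [3*t^2*exp(4*t)/2 + 3*t*exp(4*t) + exp(4*t), -t^2*exp(4*t)/2 - 2*t*exp(4*t), t^2*exp(4*t)/2 + t*exp(4*t)]
  [-3*t*exp(4*t), t*exp(4*t) + exp(4*t), -t*exp(4*t)]
  [-9*t^2*exp(4*t)/2 - 12*t*exp(4*t), 3*t^2*exp(4*t)/2 + 7*t*exp(4*t), -3*t^2*exp(4*t)/2 - 4*t*exp(4*t) + exp(4*t)]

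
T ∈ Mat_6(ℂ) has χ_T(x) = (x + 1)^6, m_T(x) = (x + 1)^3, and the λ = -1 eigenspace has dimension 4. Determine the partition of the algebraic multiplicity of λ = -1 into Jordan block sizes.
Block sizes for λ = -1: [3, 1, 1, 1]

Step 1 — from the characteristic polynomial, algebraic multiplicity of λ = -1 is 6. From dim ker(T − (-1)·I) = 4, there are exactly 4 Jordan blocks for λ = -1.
Step 2 — from the minimal polynomial, the factor (x + 1)^3 tells us the largest block for λ = -1 has size 3.
Step 3 — with total size 6, 4 blocks, and largest block 3, the block sizes (in nonincreasing order) are [3, 1, 1, 1].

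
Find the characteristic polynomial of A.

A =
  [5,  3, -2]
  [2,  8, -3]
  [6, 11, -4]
x^3 - 9*x^2 + 27*x - 27

Expanding det(x·I − A) (e.g. by cofactor expansion or by noting that A is similar to its Jordan form J, which has the same characteristic polynomial as A) gives
  χ_A(x) = x^3 - 9*x^2 + 27*x - 27
which factors as (x - 3)^3. The eigenvalues (with algebraic multiplicities) are λ = 3 with multiplicity 3.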